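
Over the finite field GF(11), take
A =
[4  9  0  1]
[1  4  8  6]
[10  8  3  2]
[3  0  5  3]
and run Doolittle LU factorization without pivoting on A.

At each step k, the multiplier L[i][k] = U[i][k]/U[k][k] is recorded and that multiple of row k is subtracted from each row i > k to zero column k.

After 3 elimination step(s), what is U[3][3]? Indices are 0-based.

U[3][3] = 4

k=0: U[0][0]=4
  eliminate (1,0): mult=3, new row 1: (0, 10, 8, 3); set L[1][0]=3
  eliminate (2,0): mult=8, new row 2: (0, 2, 3, 5); set L[2][0]=8
  eliminate (3,0): mult=9, new row 3: (0, 7, 5, 5); set L[3][0]=9
k=1: U[1][1]=10
  eliminate (2,1): mult=9, new row 2: (0, 0, 8, 0); set L[2][1]=9
  eliminate (3,1): mult=4, new row 3: (0, 0, 6, 4); set L[3][1]=4
k=2: U[2][2]=8
  eliminate (3,2): mult=9, new row 3: (0, 0, 0, 4); set L[3][2]=9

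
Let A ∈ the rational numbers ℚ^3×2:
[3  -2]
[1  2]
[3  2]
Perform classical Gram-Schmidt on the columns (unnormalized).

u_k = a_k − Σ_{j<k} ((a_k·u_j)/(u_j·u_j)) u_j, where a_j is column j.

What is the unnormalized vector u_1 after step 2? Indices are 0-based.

u_1 = (-44/19, 36/19, 32/19)

Step 1: u_0 = a_0 = (3, 1, 3).
Step 2: u_1 = a_1 − (2/19)·u_0 = (-44/19, 36/19, 32/19).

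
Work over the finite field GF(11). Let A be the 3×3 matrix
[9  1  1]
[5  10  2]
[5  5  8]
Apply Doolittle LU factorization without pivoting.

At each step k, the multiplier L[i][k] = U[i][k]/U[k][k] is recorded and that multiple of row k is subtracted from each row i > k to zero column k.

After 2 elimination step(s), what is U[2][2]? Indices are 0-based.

U[2][2] = 10

k=0: U[0][0]=9
  eliminate (1,0): mult=3, new row 1: (0, 7, 10); set L[1][0]=3
  eliminate (2,0): mult=3, new row 2: (0, 2, 5); set L[2][0]=3
k=1: U[1][1]=7
  eliminate (2,1): mult=5, new row 2: (0, 0, 10); set L[2][1]=5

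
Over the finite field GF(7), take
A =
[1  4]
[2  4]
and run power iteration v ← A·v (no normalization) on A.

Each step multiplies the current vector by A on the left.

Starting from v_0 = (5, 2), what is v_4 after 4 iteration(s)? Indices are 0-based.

v_4 = (2, 3)

v_0 = (5, 2).
v_1 = A·v_0 = (6, 4).
v_2 = A·v_1 = (1, 0).
v_3 = A·v_2 = (1, 2).
v_4 = A·v_3 = (2, 3).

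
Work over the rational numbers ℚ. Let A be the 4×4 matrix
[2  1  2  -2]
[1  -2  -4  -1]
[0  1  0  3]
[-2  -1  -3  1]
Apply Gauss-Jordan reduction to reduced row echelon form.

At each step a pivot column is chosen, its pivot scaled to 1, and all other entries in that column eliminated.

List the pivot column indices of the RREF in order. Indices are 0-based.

pivot columns: 0, 1, 2, 3

[1] R0 /= 2  ⇒  (1, 1/2, 1, -1)
     R1 -= 1·R0  ⇒  (0, -5/2, -5, 0)
     R3 -= -2·R0  ⇒  (0, 0, -1, -1)
[2] R1 /= -5/2  ⇒  (0, 1, 2, 0)
     R0 -= 1/2·R1  ⇒  (1, 0, 0, -1)
     R2 -= 1·R1  ⇒  (0, 0, -2, 3)
[3] R2 /= -2  ⇒  (0, 0, 1, -3/2)
     R1 -= 2·R2  ⇒  (0, 1, 0, 3)
     R3 -= -1·R2  ⇒  (0, 0, 0, -5/2)
[4] R3 /= -5/2  ⇒  (0, 0, 0, 1)
     R0 -= -1·R3  ⇒  (1, 0, 0, 0)
     R1 -= 3·R3  ⇒  (0, 1, 0, 0)
     R2 -= -3/2·R3  ⇒  (0, 0, 1, 0)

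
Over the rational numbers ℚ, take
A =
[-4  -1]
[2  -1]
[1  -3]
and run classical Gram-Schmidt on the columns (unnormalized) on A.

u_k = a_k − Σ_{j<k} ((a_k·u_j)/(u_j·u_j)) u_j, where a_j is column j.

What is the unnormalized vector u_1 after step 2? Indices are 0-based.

u_1 = (-25/21, -19/21, -62/21)

Step 1: u_0 = a_0 = (-4, 2, 1).
Step 2: u_1 = a_1 − (-1/21)·u_0 = (-25/21, -19/21, -62/21).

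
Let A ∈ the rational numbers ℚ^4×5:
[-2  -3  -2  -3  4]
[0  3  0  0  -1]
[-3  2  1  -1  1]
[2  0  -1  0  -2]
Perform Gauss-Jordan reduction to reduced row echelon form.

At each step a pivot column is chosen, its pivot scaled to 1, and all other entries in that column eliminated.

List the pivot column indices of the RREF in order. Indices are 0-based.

[1] R0 /= -2  ⇒  (1, 3/2, 1, 3/2, -2)
     R2 -= -3·R0  ⇒  (0, 13/2, 4, 7/2, -5)
     R3 -= 2·R0  ⇒  (0, -3, -3, -3, 2)
[2] R1 /= 3  ⇒  (0, 1, 0, 0, -1/3)
     R0 -= 3/2·R1  ⇒  (1, 0, 1, 3/2, -3/2)
     R2 -= 13/2·R1  ⇒  (0, 0, 4, 7/2, -17/6)
     R3 -= -3·R1  ⇒  (0, 0, -3, -3, 1)
[3] R2 /= 4  ⇒  (0, 0, 1, 7/8, -17/24)
     R0 -= 1·R2  ⇒  (1, 0, 0, 5/8, -19/24)
     R3 -= -3·R2  ⇒  (0, 0, 0, -3/8, -9/8)
[4] R3 /= -3/8  ⇒  (0, 0, 0, 1, 3)
     R0 -= 5/8·R3  ⇒  (1, 0, 0, 0, -8/3)
     R2 -= 7/8·R3  ⇒  (0, 0, 1, 0, -10/3)

pivot columns: 0, 1, 2, 3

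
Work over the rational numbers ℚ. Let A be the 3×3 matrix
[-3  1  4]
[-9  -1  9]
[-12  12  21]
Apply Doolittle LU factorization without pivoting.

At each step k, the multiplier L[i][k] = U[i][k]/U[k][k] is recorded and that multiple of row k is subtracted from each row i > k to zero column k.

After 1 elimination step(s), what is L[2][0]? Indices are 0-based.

[col 0] pivot -3
  R1 -= 3*R0 → (0, -4, -3)  (L[1][0] := 3)
  R2 -= 4*R0 → (0, 8, 5)  (L[2][0] := 4)

L[2][0] = 4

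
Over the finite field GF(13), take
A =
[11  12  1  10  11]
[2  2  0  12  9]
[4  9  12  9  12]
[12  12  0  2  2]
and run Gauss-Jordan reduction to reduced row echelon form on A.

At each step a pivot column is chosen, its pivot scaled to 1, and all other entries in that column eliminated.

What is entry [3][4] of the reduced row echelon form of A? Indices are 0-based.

pivot(0,0)=11: scale R0 → (1, 7, 6, 8, 1)
  clear (1,0): R1 −= (2)R0 → (0, 1, 1, 9, 7)
  clear (2,0): R2 −= (4)R0 → (0, 7, 1, 3, 8)
  clear (3,0): R3 −= (12)R0 → (0, 6, 6, 10, 3)
pivot(1,1)=1: scale R1 → (0, 1, 1, 9, 7)
  clear (0,1): R0 −= (7)R1 → (1, 0, 12, 10, 4)
  clear (2,1): R2 −= (7)R1 → (0, 0, 7, 5, 11)
  clear (3,1): R3 −= (6)R1 → (0, 0, 0, 8, 0)
pivot(2,2)=7: scale R2 → (0, 0, 1, 10, 9)
  clear (0,2): R0 −= (12)R2 → (1, 0, 0, 7, 0)
  clear (1,2): R1 −= (1)R2 → (0, 1, 0, 12, 11)
pivot(3,3)=8: scale R3 → (0, 0, 0, 1, 0)
  clear (0,3): R0 −= (7)R3 → (1, 0, 0, 0, 0)
  clear (1,3): R1 −= (12)R3 → (0, 1, 0, 0, 11)
  clear (2,3): R2 −= (10)R3 → (0, 0, 1, 0, 9)

M[3][4] = 0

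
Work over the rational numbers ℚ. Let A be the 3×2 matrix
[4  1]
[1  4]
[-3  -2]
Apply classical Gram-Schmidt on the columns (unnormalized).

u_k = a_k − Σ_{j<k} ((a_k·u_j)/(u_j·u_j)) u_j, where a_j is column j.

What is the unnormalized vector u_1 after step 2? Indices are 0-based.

Step 1: u_0 = a_0 = (4, 1, -3).
Step 2: u_1 = a_1 − (7/13)·u_0 = (-15/13, 45/13, -5/13).

u_1 = (-15/13, 45/13, -5/13)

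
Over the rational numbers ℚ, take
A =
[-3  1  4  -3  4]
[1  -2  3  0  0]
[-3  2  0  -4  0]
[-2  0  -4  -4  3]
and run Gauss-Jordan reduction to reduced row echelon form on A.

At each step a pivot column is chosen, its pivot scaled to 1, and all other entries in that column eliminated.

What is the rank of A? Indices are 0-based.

rank = 4

step 1: normalize row 0 (÷-3) = (1, -1/3, -4/3, 1, -4/3)
  row 1: subtract 1×row0 = (0, -5/3, 13/3, -1, 4/3)
  row 2: subtract -3×row0 = (0, 1, -4, -1, -4)
  row 3: subtract -2×row0 = (0, -2/3, -20/3, -2, 1/3)
step 2: normalize row 1 (÷-5/3) = (0, 1, -13/5, 3/5, -4/5)
  row 0: subtract -1/3×row1 = (1, 0, -11/5, 6/5, -8/5)
  row 2: subtract 1×row1 = (0, 0, -7/5, -8/5, -16/5)
  row 3: subtract -2/3×row1 = (0, 0, -42/5, -8/5, -1/5)
step 3: normalize row 2 (÷-7/5) = (0, 0, 1, 8/7, 16/7)
  row 0: subtract -11/5×row2 = (1, 0, 0, 26/7, 24/7)
  row 1: subtract -13/5×row2 = (0, 1, 0, 25/7, 36/7)
  row 3: subtract -42/5×row2 = (0, 0, 0, 8, 19)
step 4: normalize row 3 (÷8) = (0, 0, 0, 1, 19/8)
  row 0: subtract 26/7×row3 = (1, 0, 0, 0, -151/28)
  row 1: subtract 25/7×row3 = (0, 1, 0, 0, -187/56)
  row 2: subtract 8/7×row3 = (0, 0, 1, 0, -3/7)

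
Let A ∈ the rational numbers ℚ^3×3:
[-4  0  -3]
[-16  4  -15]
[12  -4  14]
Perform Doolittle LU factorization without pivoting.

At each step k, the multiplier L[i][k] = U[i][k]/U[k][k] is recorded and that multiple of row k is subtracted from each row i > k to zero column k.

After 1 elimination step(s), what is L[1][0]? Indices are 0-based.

L[1][0] = 4

[col 0] pivot -4
  R1 -= 4*R0 → (0, 4, -3)  (L[1][0] := 4)
  R2 -= -3*R0 → (0, -4, 5)  (L[2][0] := -3)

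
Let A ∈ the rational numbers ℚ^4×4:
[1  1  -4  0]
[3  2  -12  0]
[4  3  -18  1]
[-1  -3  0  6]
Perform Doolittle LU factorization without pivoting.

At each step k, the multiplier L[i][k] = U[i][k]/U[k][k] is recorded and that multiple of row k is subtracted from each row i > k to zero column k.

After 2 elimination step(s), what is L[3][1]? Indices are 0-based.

L[3][1] = 2

k=0: U[0][0]=1
  eliminate (1,0): mult=3, new row 1: (0, -1, 0, 0); set L[1][0]=3
  eliminate (2,0): mult=4, new row 2: (0, -1, -2, 1); set L[2][0]=4
  eliminate (3,0): mult=-1, new row 3: (0, -2, -4, 6); set L[3][0]=-1
k=1: U[1][1]=-1
  eliminate (2,1): mult=1, new row 2: (0, 0, -2, 1); set L[2][1]=1
  eliminate (3,1): mult=2, new row 3: (0, 0, -4, 6); set L[3][1]=2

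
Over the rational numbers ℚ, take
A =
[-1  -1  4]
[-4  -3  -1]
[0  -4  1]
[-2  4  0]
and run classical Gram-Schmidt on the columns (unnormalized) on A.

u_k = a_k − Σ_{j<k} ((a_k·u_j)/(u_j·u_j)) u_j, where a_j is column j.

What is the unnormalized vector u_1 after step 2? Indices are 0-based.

u_1 = (-16/21, -43/21, -4, 94/21)

Step 1: u_0 = a_0 = (-1, -4, 0, -2).
Step 2: u_1 = a_1 − (5/21)·u_0 = (-16/21, -43/21, -4, 94/21).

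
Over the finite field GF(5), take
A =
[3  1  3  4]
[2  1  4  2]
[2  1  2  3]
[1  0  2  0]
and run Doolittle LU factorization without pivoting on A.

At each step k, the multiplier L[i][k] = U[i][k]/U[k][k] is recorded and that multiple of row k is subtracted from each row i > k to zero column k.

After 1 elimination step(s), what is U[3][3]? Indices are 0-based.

Step 1: pivot at (0,0) is 3.
  row1 ← row1 − (4)·row0  ⇒  L[1][0]=4, U row1=(0, 2, 2, 1)
  row2 ← row2 − (4)·row0  ⇒  L[2][0]=4, U row2=(0, 2, 0, 2)
  row3 ← row3 − (2)·row0  ⇒  L[3][0]=2, U row3=(0, 3, 1, 2)

U[3][3] = 2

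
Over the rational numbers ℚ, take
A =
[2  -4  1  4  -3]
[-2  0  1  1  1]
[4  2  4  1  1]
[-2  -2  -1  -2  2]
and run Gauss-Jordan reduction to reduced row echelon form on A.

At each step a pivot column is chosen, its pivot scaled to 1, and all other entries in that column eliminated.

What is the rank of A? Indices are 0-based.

[1] R0 /= 2  ⇒  (1, -2, 1/2, 2, -3/2)
     R1 -= -2·R0  ⇒  (0, -4, 2, 5, -2)
     R2 -= 4·R0  ⇒  (0, 10, 2, -7, 7)
     R3 -= -2·R0  ⇒  (0, -6, 0, 2, -1)
[2] R1 /= -4  ⇒  (0, 1, -1/2, -5/4, 1/2)
     R0 -= -2·R1  ⇒  (1, 0, -1/2, -1/2, -1/2)
     R2 -= 10·R1  ⇒  (0, 0, 7, 11/2, 2)
     R3 -= -6·R1  ⇒  (0, 0, -3, -11/2, 2)
[3] R2 /= 7  ⇒  (0, 0, 1, 11/14, 2/7)
     R0 -= -1/2·R2  ⇒  (1, 0, 0, -3/28, -5/14)
     R1 -= -1/2·R2  ⇒  (0, 1, 0, -6/7, 9/14)
     R3 -= -3·R2  ⇒  (0, 0, 0, -22/7, 20/7)
[4] R3 /= -22/7  ⇒  (0, 0, 0, 1, -10/11)
     R0 -= -3/28·R3  ⇒  (1, 0, 0, 0, -5/11)
     R1 -= -6/7·R3  ⇒  (0, 1, 0, 0, -3/22)
     R2 -= 11/14·R3  ⇒  (0, 0, 1, 0, 1)

rank = 4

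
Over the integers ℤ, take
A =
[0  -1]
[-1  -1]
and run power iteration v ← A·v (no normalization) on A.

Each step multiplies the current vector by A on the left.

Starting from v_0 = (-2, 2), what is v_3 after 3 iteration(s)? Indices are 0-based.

v_3 = (-2, -2)

v_0 = (-2, 2).
v_1 = A·v_0 = (-2, 0).
v_2 = A·v_1 = (0, 2).
v_3 = A·v_2 = (-2, -2).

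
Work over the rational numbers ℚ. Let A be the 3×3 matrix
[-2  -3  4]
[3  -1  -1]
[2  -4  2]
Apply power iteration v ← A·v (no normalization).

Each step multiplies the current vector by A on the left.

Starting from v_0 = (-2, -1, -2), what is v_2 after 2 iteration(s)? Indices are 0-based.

v_2 = (-5, 4, 2)

v_0 = (-2, -1, -2).
v_1 = A·v_0 = (-1, -3, -4).
v_2 = A·v_1 = (-5, 4, 2).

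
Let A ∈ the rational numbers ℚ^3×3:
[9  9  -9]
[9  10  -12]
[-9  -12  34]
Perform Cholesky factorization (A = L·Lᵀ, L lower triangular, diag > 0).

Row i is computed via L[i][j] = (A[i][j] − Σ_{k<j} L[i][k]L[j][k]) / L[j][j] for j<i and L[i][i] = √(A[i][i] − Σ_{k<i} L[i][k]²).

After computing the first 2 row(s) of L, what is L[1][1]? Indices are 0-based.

Step 1: L[0][0] = √(9) = 3.
  L[1][0] = (9) / L[0][0] = 3.
Step 2: L[1][1] = √(1) = 1.

L[1][1] = 1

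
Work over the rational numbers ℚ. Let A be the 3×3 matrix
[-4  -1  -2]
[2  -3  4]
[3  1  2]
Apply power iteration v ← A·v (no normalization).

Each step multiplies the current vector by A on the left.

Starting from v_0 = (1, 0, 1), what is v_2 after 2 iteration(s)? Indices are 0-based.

v_2 = (8, -10, -2)

v_0 = (1, 0, 1).
v_1 = A·v_0 = (-6, 6, 5).
v_2 = A·v_1 = (8, -10, -2).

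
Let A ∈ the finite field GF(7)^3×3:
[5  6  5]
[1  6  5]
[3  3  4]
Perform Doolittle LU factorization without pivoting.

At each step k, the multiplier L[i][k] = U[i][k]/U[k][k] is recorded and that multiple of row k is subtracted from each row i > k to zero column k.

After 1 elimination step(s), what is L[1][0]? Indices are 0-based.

k=0: U[0][0]=5
  eliminate (1,0): mult=3, new row 1: (0, 2, 4); set L[1][0]=3
  eliminate (2,0): mult=2, new row 2: (0, 5, 1); set L[2][0]=2

L[1][0] = 3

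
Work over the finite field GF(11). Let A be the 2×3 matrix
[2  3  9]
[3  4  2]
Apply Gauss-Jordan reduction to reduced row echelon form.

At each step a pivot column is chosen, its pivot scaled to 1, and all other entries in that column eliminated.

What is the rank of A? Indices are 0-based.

step 1: normalize row 0 (÷2) = (1, 7, 10)
  row 1: subtract 3×row0 = (0, 5, 5)
step 2: normalize row 1 (÷5) = (0, 1, 1)
  row 0: subtract 7×row1 = (1, 0, 3)

rank = 2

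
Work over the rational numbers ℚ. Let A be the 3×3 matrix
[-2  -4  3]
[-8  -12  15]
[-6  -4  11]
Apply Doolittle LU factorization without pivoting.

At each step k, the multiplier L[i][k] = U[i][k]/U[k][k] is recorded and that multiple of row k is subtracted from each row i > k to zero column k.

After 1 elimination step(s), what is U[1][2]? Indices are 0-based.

[col 0] pivot -2
  R1 -= 4*R0 → (0, 4, 3)  (L[1][0] := 4)
  R2 -= 3*R0 → (0, 8, 2)  (L[2][0] := 3)

U[1][2] = 3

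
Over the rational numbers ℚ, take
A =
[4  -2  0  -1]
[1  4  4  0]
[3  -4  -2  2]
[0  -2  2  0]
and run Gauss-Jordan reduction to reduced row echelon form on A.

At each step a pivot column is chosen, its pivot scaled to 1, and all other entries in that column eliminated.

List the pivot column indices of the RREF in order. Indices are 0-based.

pivot columns: 0, 1, 2, 3

pivot(0,0)=4: scale R0 → (1, -1/2, 0, -1/4)
  clear (1,0): R1 −= (1)R0 → (0, 9/2, 4, 1/4)
  clear (2,0): R2 −= (3)R0 → (0, -5/2, -2, 11/4)
pivot(1,1)=9/2: scale R1 → (0, 1, 8/9, 1/18)
  clear (0,1): R0 −= (-1/2)R1 → (1, 0, 4/9, -2/9)
  clear (2,1): R2 −= (-5/2)R1 → (0, 0, 2/9, 26/9)
  clear (3,1): R3 −= (-2)R1 → (0, 0, 34/9, 1/9)
pivot(2,2)=2/9: scale R2 → (0, 0, 1, 13)
  clear (0,2): R0 −= (4/9)R2 → (1, 0, 0, -6)
  clear (1,2): R1 −= (8/9)R2 → (0, 1, 0, -23/2)
  clear (3,2): R3 −= (34/9)R2 → (0, 0, 0, -49)
pivot(3,3)=-49: scale R3 → (0, 0, 0, 1)
  clear (0,3): R0 −= (-6)R3 → (1, 0, 0, 0)
  clear (1,3): R1 −= (-23/2)R3 → (0, 1, 0, 0)
  clear (2,3): R2 −= (13)R3 → (0, 0, 1, 0)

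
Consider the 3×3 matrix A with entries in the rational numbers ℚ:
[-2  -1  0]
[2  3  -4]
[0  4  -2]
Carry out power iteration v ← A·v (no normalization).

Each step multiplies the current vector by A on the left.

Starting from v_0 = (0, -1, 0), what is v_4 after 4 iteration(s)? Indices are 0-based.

v_0 = (0, -1, 0).
v_1 = A·v_0 = (1, -3, -4).
v_2 = A·v_1 = (1, 9, -4).
v_3 = A·v_2 = (-11, 45, 44).
v_4 = A·v_3 = (-23, -63, 92).

v_4 = (-23, -63, 92)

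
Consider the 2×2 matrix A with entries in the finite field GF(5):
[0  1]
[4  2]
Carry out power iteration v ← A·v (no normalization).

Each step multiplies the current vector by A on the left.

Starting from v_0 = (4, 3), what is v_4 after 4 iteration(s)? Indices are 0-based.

v_0 = (4, 3).
v_1 = A·v_0 = (3, 2).
v_2 = A·v_1 = (2, 1).
v_3 = A·v_2 = (1, 0).
v_4 = A·v_3 = (0, 4).

v_4 = (0, 4)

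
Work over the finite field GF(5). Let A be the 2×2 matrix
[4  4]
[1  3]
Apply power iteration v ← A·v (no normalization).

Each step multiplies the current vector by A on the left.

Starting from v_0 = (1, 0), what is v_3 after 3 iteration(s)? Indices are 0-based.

v_3 = (3, 1)

v_0 = (1, 0).
v_1 = A·v_0 = (4, 1).
v_2 = A·v_1 = (0, 2).
v_3 = A·v_2 = (3, 1).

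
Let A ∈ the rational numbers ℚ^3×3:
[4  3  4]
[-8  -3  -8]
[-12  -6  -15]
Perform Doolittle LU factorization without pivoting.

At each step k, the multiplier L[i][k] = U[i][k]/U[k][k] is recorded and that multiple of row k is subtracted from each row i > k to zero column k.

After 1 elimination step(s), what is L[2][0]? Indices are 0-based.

L[2][0] = -3

[col 0] pivot 4
  R1 -= -2*R0 → (0, 3, 0)  (L[1][0] := -2)
  R2 -= -3*R0 → (0, 3, -3)  (L[2][0] := -3)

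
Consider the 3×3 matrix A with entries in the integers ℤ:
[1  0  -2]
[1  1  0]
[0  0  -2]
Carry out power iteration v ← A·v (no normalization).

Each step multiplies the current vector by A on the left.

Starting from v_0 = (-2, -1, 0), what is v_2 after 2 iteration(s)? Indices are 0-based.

v_2 = (-2, -5, 0)

v_0 = (-2, -1, 0).
v_1 = A·v_0 = (-2, -3, 0).
v_2 = A·v_1 = (-2, -5, 0).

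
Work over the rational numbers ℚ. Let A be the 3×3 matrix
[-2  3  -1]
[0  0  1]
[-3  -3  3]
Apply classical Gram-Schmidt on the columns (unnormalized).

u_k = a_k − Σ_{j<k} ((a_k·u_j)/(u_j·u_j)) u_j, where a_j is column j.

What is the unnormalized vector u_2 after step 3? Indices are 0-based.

u_2 = (0, 1, 0)

Step 1: u_0 = a_0 = (-2, 0, -3).
Step 2: u_1 = a_1 − (3/13)·u_0 = (45/13, 0, -30/13).
Step 3: u_2 = a_2 − (-7/13)·u_0 − (-3/5)·u_1 = (0, 1, 0).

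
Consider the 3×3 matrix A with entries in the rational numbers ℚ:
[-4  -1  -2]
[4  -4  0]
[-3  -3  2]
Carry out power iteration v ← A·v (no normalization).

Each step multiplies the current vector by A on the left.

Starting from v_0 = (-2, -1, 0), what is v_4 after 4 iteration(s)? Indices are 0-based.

v_0 = (-2, -1, 0).
v_1 = A·v_0 = (9, -4, 9).
v_2 = A·v_1 = (-50, 52, 3).
v_3 = A·v_2 = (142, -408, 0).
v_4 = A·v_3 = (-160, 2200, 798).

v_4 = (-160, 2200, 798)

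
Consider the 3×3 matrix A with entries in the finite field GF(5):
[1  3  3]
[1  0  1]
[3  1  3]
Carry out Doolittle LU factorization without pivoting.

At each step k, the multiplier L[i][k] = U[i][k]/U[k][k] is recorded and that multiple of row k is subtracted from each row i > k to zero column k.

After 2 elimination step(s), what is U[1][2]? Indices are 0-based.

[col 0] pivot 1
  R1 -= 1*R0 → (0, 2, 3)  (L[1][0] := 1)
  R2 -= 3*R0 → (0, 2, 4)  (L[2][0] := 3)
[col 1] pivot 2
  R2 -= 1*R1 → (0, 0, 1)  (L[2][1] := 1)

U[1][2] = 3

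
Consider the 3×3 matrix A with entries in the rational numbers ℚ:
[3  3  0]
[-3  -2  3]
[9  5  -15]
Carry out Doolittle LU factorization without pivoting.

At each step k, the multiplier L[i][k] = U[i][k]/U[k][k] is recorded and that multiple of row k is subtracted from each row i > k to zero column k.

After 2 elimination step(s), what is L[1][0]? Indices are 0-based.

[col 0] pivot 3
  R1 -= -1*R0 → (0, 1, 3)  (L[1][0] := -1)
  R2 -= 3*R0 → (0, -4, -15)  (L[2][0] := 3)
[col 1] pivot 1
  R2 -= -4*R1 → (0, 0, -3)  (L[2][1] := -4)

L[1][0] = -1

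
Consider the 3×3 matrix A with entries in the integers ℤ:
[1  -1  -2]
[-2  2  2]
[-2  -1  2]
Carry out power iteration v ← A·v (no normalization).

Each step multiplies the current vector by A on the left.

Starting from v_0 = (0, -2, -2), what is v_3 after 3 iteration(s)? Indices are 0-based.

v_3 = (66, -116, -20)

v_0 = (0, -2, -2).
v_1 = A·v_0 = (6, -8, -2).
v_2 = A·v_1 = (18, -32, -8).
v_3 = A·v_2 = (66, -116, -20).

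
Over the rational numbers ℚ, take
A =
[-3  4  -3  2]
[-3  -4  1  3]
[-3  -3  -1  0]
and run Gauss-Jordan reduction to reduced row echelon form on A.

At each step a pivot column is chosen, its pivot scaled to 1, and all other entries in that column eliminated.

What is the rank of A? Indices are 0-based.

pivot(0,0)=-3: scale R0 → (1, -4/3, 1, -2/3)
  clear (1,0): R1 −= (-3)R0 → (0, -8, 4, 1)
  clear (2,0): R2 −= (-3)R0 → (0, -7, 2, -2)
pivot(1,1)=-8: scale R1 → (0, 1, -1/2, -1/8)
  clear (0,1): R0 −= (-4/3)R1 → (1, 0, 1/3, -5/6)
  clear (2,1): R2 −= (-7)R1 → (0, 0, -3/2, -23/8)
pivot(2,2)=-3/2: scale R2 → (0, 0, 1, 23/12)
  clear (0,2): R0 −= (1/3)R2 → (1, 0, 0, -53/36)
  clear (1,2): R1 −= (-1/2)R2 → (0, 1, 0, 5/6)

rank = 3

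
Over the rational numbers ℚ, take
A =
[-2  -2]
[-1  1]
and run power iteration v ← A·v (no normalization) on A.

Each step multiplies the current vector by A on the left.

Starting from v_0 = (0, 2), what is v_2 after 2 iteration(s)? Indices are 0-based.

v_2 = (4, 6)

v_0 = (0, 2).
v_1 = A·v_0 = (-4, 2).
v_2 = A·v_1 = (4, 6).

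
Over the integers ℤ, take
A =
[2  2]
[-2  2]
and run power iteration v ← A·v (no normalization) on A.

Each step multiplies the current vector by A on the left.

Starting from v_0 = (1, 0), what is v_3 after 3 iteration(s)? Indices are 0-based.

v_3 = (-16, -16)

v_0 = (1, 0).
v_1 = A·v_0 = (2, -2).
v_2 = A·v_1 = (0, -8).
v_3 = A·v_2 = (-16, -16).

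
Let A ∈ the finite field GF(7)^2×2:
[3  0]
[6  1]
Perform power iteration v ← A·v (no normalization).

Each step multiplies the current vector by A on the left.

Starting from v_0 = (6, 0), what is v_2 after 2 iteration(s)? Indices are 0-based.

v_2 = (5, 4)

v_0 = (6, 0).
v_1 = A·v_0 = (4, 1).
v_2 = A·v_1 = (5, 4).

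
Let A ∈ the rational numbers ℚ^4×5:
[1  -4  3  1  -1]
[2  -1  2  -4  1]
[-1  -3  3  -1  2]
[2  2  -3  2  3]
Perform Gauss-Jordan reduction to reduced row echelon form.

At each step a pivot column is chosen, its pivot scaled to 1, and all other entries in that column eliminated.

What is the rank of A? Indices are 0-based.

rank = 4

step 1: normalize row 0 (÷1) = (1, -4, 3, 1, -1)
  row 1: subtract 2×row0 = (0, 7, -4, -6, 3)
  row 2: subtract -1×row0 = (0, -7, 6, 0, 1)
  row 3: subtract 2×row0 = (0, 10, -9, 0, 5)
step 2: normalize row 1 (÷7) = (0, 1, -4/7, -6/7, 3/7)
  row 0: subtract -4×row1 = (1, 0, 5/7, -17/7, 5/7)
  row 2: subtract -7×row1 = (0, 0, 2, -6, 4)
  row 3: subtract 10×row1 = (0, 0, -23/7, 60/7, 5/7)
step 3: normalize row 2 (÷2) = (0, 0, 1, -3, 2)
  row 0: subtract 5/7×row2 = (1, 0, 0, -2/7, -5/7)
  row 1: subtract -4/7×row2 = (0, 1, 0, -18/7, 11/7)
  row 3: subtract -23/7×row2 = (0, 0, 0, -9/7, 51/7)
step 4: normalize row 3 (÷-9/7) = (0, 0, 0, 1, -17/3)
  row 0: subtract -2/7×row3 = (1, 0, 0, 0, -7/3)
  row 1: subtract -18/7×row3 = (0, 1, 0, 0, -13)
  row 2: subtract -3×row3 = (0, 0, 1, 0, -15)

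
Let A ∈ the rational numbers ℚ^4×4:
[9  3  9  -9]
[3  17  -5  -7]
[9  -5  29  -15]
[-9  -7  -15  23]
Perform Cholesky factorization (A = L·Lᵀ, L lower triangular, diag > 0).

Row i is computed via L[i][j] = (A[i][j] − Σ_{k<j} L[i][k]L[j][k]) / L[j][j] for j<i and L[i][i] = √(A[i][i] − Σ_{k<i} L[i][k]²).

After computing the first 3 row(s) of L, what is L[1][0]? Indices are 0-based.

L[1][0] = 1

Step 1: L[0][0] = √(9) = 3.
  L[1][0] = (3) / L[0][0] = 1.
Step 2: L[1][1] = √(16) = 4.
  L[2][0] = (9) / L[0][0] = 3.
  L[2][1] = (-8) / L[1][1] = -2.
Step 3: L[2][2] = √(16) = 4.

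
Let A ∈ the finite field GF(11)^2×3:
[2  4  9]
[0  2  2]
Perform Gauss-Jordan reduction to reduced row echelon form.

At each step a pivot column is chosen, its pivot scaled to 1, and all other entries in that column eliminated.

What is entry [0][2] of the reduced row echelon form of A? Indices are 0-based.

M[0][2] = 8

step 1: normalize row 0 (÷2) = (1, 2, 10)
step 2: normalize row 1 (÷2) = (0, 1, 1)
  row 0: subtract 2×row1 = (1, 0, 8)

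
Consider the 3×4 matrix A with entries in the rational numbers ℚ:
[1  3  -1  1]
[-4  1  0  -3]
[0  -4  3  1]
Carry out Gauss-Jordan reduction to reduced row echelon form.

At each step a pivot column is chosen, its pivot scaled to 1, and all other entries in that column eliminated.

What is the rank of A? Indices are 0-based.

step 1: normalize row 0 (÷1) = (1, 3, -1, 1)
  row 1: subtract -4×row0 = (0, 13, -4, 1)
step 2: normalize row 1 (÷13) = (0, 1, -4/13, 1/13)
  row 0: subtract 3×row1 = (1, 0, -1/13, 10/13)
  row 2: subtract -4×row1 = (0, 0, 23/13, 17/13)
step 3: normalize row 2 (÷23/13) = (0, 0, 1, 17/23)
  row 0: subtract -1/13×row2 = (1, 0, 0, 19/23)
  row 1: subtract -4/13×row2 = (0, 1, 0, 7/23)

rank = 3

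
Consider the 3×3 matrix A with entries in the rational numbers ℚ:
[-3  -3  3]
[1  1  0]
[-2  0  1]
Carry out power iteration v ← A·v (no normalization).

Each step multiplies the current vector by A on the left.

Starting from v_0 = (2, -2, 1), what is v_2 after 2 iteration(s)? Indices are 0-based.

v_2 = (-18, 3, -9)

v_0 = (2, -2, 1).
v_1 = A·v_0 = (3, 0, -3).
v_2 = A·v_1 = (-18, 3, -9).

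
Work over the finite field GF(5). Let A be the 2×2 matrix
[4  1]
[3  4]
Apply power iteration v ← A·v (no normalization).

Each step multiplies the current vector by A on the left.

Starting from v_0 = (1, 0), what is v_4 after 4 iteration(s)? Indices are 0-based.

v_4 = (3, 2)

v_0 = (1, 0).
v_1 = A·v_0 = (4, 3).
v_2 = A·v_1 = (4, 4).
v_3 = A·v_2 = (0, 3).
v_4 = A·v_3 = (3, 2).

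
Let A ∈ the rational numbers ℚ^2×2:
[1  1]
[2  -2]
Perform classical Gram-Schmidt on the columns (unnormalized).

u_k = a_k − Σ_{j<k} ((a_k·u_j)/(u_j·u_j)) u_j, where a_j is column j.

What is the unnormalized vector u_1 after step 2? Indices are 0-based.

u_1 = (8/5, -4/5)

Step 1: u_0 = a_0 = (1, 2).
Step 2: u_1 = a_1 − (-3/5)·u_0 = (8/5, -4/5).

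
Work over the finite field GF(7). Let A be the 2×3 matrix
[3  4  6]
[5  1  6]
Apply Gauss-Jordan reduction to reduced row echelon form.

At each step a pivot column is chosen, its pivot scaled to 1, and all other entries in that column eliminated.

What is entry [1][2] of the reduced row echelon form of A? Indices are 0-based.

[1] R0 /= 3  ⇒  (1, 6, 2)
     R1 -= 5·R0  ⇒  (0, 6, 3)
[2] R1 /= 6  ⇒  (0, 1, 4)
     R0 -= 6·R1  ⇒  (1, 0, 6)

M[1][2] = 4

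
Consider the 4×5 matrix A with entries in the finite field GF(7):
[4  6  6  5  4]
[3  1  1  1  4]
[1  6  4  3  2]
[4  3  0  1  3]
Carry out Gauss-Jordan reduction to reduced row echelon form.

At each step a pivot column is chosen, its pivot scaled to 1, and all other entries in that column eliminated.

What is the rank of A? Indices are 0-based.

step 1: normalize row 0 (÷4) = (1, 5, 5, 3, 1)
  row 1: subtract 3×row0 = (0, 0, 0, 6, 1)
  row 2: subtract 1×row0 = (0, 1, 6, 0, 1)
  row 3: subtract 4×row0 = (0, 4, 1, 3, 6)
step 2: exchange rows 1,2
step 2: normalize row 1 (÷1) = (0, 1, 6, 0, 1)
  row 0: subtract 5×row1 = (1, 0, 3, 3, 3)
  row 3: subtract 4×row1 = (0, 0, 5, 3, 2)
step 3: exchange rows 2,3
step 3: normalize row 2 (÷5) = (0, 0, 1, 2, 6)
  row 0: subtract 3×row2 = (1, 0, 0, 4, 6)
  row 1: subtract 6×row2 = (0, 1, 0, 2, 0)
step 4: normalize row 3 (÷6) = (0, 0, 0, 1, 6)
  row 0: subtract 4×row3 = (1, 0, 0, 0, 3)
  row 1: subtract 2×row3 = (0, 1, 0, 0, 2)
  row 2: subtract 2×row3 = (0, 0, 1, 0, 1)

rank = 4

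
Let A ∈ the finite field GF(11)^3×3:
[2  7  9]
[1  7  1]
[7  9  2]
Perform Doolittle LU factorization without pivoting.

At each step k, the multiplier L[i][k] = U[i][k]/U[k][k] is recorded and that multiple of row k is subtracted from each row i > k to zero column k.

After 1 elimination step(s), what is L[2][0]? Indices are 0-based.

L[2][0] = 9

k=0: U[0][0]=2
  eliminate (1,0): mult=6, new row 1: (0, 9, 2); set L[1][0]=6
  eliminate (2,0): mult=9, new row 2: (0, 1, 9); set L[2][0]=9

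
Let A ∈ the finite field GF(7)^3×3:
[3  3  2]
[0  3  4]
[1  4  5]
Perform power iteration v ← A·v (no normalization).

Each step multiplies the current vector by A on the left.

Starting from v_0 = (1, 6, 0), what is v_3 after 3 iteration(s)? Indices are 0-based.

v_3 = (6, 4, 4)

v_0 = (1, 6, 0).
v_1 = A·v_0 = (0, 4, 4).
v_2 = A·v_1 = (6, 0, 1).
v_3 = A·v_2 = (6, 4, 4).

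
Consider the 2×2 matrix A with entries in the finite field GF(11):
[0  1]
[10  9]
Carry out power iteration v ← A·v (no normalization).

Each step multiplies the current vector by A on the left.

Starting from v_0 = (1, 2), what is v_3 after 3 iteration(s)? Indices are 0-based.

v_0 = (1, 2).
v_1 = A·v_0 = (2, 6).
v_2 = A·v_1 = (6, 8).
v_3 = A·v_2 = (8, 0).

v_3 = (8, 0)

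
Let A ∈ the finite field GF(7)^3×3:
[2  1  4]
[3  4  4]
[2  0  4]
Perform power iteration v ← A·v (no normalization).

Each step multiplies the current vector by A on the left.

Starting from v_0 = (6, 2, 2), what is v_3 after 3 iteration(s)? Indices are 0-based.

v_3 = (2, 5, 0)

v_0 = (6, 2, 2).
v_1 = A·v_0 = (1, 6, 6).
v_2 = A·v_1 = (4, 2, 5).
v_3 = A·v_2 = (2, 5, 0).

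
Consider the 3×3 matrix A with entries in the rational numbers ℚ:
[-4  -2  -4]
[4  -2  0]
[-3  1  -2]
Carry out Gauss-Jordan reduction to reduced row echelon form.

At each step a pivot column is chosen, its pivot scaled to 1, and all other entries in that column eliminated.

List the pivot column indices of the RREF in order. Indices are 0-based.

pivot columns: 0, 1, 2

[1] R0 /= -4  ⇒  (1, 1/2, 1)
     R1 -= 4·R0  ⇒  (0, -4, -4)
     R2 -= -3·R0  ⇒  (0, 5/2, 1)
[2] R1 /= -4  ⇒  (0, 1, 1)
     R0 -= 1/2·R1  ⇒  (1, 0, 1/2)
     R2 -= 5/2·R1  ⇒  (0, 0, -3/2)
[3] R2 /= -3/2  ⇒  (0, 0, 1)
     R0 -= 1/2·R2  ⇒  (1, 0, 0)
     R1 -= 1·R2  ⇒  (0, 1, 0)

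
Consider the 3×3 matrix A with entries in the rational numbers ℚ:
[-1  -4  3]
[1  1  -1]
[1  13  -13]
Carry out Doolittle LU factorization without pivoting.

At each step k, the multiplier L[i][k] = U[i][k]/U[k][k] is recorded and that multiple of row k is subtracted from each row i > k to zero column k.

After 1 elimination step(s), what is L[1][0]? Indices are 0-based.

L[1][0] = -1

Step 1: pivot at (0,0) is -1.
  row1 ← row1 − (-1)·row0  ⇒  L[1][0]=-1, U row1=(0, -3, 2)
  row2 ← row2 − (-1)·row0  ⇒  L[2][0]=-1, U row2=(0, 9, -10)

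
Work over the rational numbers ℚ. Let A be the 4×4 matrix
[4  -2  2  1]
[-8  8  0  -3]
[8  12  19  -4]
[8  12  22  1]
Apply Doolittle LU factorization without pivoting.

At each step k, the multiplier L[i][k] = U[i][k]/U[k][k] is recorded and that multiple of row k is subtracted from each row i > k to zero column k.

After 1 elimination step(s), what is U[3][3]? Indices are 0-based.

k=0: U[0][0]=4
  eliminate (1,0): mult=-2, new row 1: (0, 4, 4, -1); set L[1][0]=-2
  eliminate (2,0): mult=2, new row 2: (0, 16, 15, -6); set L[2][0]=2
  eliminate (3,0): mult=2, new row 3: (0, 16, 18, -1); set L[3][0]=2

U[3][3] = -1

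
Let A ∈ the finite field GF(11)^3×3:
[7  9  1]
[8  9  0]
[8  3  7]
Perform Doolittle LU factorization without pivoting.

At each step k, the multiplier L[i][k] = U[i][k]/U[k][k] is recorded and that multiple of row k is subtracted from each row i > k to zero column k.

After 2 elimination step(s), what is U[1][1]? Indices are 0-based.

[col 0] pivot 7
  R1 -= 9*R0 → (0, 5, 2)  (L[1][0] := 9)
  R2 -= 9*R0 → (0, 10, 9)  (L[2][0] := 9)
[col 1] pivot 5
  R2 -= 2*R1 → (0, 0, 5)  (L[2][1] := 2)

U[1][1] = 5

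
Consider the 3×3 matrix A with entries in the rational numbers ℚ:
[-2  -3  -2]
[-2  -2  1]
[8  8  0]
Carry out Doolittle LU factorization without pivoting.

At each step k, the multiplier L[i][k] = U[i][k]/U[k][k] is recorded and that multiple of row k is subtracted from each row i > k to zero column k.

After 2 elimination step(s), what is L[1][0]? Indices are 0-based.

Step 1: pivot at (0,0) is -2.
  row1 ← row1 − (1)·row0  ⇒  L[1][0]=1, U row1=(0, 1, 3)
  row2 ← row2 − (-4)·row0  ⇒  L[2][0]=-4, U row2=(0, -4, -8)
Step 2: pivot at (1,1) is 1.
  row2 ← row2 − (-4)·row1  ⇒  L[2][1]=-4, U row2=(0, 0, 4)

L[1][0] = 1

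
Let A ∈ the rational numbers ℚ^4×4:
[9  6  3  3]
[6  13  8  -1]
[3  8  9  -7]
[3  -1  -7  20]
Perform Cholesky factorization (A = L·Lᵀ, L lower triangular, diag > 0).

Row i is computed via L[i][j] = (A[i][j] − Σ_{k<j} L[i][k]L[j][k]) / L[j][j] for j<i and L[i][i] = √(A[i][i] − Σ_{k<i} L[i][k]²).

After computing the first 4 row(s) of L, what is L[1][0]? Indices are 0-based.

Step 1: L[0][0] = √(9) = 3.
  L[1][0] = (6) / L[0][0] = 2.
Step 2: L[1][1] = √(9) = 3.
  L[2][0] = (3) / L[0][0] = 1.
  L[2][1] = (6) / L[1][1] = 2.
Step 3: L[2][2] = √(4) = 2.
  L[3][0] = (3) / L[0][0] = 1.
  L[3][1] = (-3) / L[1][1] = -1.
  L[3][2] = (-6) / L[2][2] = -3.
Step 4: L[3][3] = √(9) = 3.

L[1][0] = 2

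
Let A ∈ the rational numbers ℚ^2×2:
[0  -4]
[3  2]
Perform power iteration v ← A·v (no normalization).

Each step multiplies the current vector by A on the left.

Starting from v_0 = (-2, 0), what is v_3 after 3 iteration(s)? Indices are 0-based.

v_0 = (-2, 0).
v_1 = A·v_0 = (0, -6).
v_2 = A·v_1 = (24, -12).
v_3 = A·v_2 = (48, 48).

v_3 = (48, 48)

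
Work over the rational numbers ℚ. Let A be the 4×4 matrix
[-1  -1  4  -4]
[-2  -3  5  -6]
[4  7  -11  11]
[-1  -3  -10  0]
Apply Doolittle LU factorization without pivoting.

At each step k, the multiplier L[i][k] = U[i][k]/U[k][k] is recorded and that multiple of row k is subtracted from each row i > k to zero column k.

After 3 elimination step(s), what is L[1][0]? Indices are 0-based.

Step 1: pivot at (0,0) is -1.
  row1 ← row1 − (2)·row0  ⇒  L[1][0]=2, U row1=(0, -1, -3, 2)
  row2 ← row2 − (-4)·row0  ⇒  L[2][0]=-4, U row2=(0, 3, 5, -5)
  row3 ← row3 − (1)·row0  ⇒  L[3][0]=1, U row3=(0, -2, -14, 4)
Step 2: pivot at (1,1) is -1.
  row2 ← row2 − (-3)·row1  ⇒  L[2][1]=-3, U row2=(0, 0, -4, 1)
  row3 ← row3 − (2)·row1  ⇒  L[3][1]=2, U row3=(0, 0, -8, 0)
Step 3: pivot at (2,2) is -4.
  row3 ← row3 − (2)·row2  ⇒  L[3][2]=2, U row3=(0, 0, 0, -2)

L[1][0] = 2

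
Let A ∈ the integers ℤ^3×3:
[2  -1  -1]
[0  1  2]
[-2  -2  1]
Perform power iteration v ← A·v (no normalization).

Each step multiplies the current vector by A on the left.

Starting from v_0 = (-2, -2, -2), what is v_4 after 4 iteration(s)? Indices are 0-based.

v_0 = (-2, -2, -2).
v_1 = A·v_0 = (0, -6, 6).
v_2 = A·v_1 = (0, 6, 18).
v_3 = A·v_2 = (-24, 42, 6).
v_4 = A·v_3 = (-96, 54, -30).

v_4 = (-96, 54, -30)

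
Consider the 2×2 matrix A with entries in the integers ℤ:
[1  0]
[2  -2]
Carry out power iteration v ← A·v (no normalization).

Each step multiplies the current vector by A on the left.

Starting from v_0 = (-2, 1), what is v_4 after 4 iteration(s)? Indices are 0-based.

v_0 = (-2, 1).
v_1 = A·v_0 = (-2, -6).
v_2 = A·v_1 = (-2, 8).
v_3 = A·v_2 = (-2, -20).
v_4 = A·v_3 = (-2, 36).

v_4 = (-2, 36)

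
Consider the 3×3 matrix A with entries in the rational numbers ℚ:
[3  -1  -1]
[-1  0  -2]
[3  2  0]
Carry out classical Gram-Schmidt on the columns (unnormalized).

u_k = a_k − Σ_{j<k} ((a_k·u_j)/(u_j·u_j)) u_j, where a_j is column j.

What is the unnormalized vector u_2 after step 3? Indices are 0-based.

Step 1: u_0 = a_0 = (3, -1, 3).
Step 2: u_1 = a_1 − (3/19)·u_0 = (-28/19, 3/19, 29/19).
Step 3: u_2 = a_2 − (-1/19)·u_0 − (11/43)·u_1 = (-20/43, -90/43, -10/43).

u_2 = (-20/43, -90/43, -10/43)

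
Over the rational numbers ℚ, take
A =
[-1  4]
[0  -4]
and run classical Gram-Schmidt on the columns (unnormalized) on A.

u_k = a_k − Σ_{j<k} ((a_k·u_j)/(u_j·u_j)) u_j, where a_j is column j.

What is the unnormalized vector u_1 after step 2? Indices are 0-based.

Step 1: u_0 = a_0 = (-1, 0).
Step 2: u_1 = a_1 − (-4)·u_0 = (0, -4).

u_1 = (0, -4)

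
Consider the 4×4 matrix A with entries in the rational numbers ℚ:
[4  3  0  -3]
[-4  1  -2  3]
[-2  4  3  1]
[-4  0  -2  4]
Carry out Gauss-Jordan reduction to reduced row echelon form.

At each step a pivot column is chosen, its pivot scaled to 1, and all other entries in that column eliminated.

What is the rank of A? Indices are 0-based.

step 1: normalize row 0 (÷4) = (1, 3/4, 0, -3/4)
  row 1: subtract -4×row0 = (0, 4, -2, 0)
  row 2: subtract -2×row0 = (0, 11/2, 3, -1/2)
  row 3: subtract -4×row0 = (0, 3, -2, 1)
step 2: normalize row 1 (÷4) = (0, 1, -1/2, 0)
  row 0: subtract 3/4×row1 = (1, 0, 3/8, -3/4)
  row 2: subtract 11/2×row1 = (0, 0, 23/4, -1/2)
  row 3: subtract 3×row1 = (0, 0, -1/2, 1)
step 3: normalize row 2 (÷23/4) = (0, 0, 1, -2/23)
  row 0: subtract 3/8×row2 = (1, 0, 0, -33/46)
  row 1: subtract -1/2×row2 = (0, 1, 0, -1/23)
  row 3: subtract -1/2×row2 = (0, 0, 0, 22/23)
step 4: normalize row 3 (÷22/23) = (0, 0, 0, 1)
  row 0: subtract -33/46×row3 = (1, 0, 0, 0)
  row 1: subtract -1/23×row3 = (0, 1, 0, 0)
  row 2: subtract -2/23×row3 = (0, 0, 1, 0)

rank = 4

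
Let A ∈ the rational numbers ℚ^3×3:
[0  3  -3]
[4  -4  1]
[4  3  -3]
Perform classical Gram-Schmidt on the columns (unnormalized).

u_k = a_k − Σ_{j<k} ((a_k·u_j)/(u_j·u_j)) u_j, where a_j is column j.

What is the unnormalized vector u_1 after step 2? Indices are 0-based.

Step 1: u_0 = a_0 = (0, 4, 4).
Step 2: u_1 = a_1 − (-1/8)·u_0 = (3, -7/2, 7/2).

u_1 = (3, -7/2, 7/2)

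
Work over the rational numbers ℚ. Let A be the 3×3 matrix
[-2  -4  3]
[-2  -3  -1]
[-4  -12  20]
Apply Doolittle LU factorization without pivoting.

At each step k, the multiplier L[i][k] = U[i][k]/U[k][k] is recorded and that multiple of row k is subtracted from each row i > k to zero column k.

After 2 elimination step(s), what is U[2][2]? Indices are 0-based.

U[2][2] = -2

[col 0] pivot -2
  R1 -= 1*R0 → (0, 1, -4)  (L[1][0] := 1)
  R2 -= 2*R0 → (0, -4, 14)  (L[2][0] := 2)
[col 1] pivot 1
  R2 -= -4*R1 → (0, 0, -2)  (L[2][1] := -4)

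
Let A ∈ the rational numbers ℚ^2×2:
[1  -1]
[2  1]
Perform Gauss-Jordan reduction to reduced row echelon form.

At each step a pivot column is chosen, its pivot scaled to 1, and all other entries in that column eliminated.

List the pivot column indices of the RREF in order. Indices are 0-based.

pivot columns: 0, 1

[1] R0 /= 1  ⇒  (1, -1)
     R1 -= 2·R0  ⇒  (0, 3)
[2] R1 /= 3  ⇒  (0, 1)
     R0 -= -1·R1  ⇒  (1, 0)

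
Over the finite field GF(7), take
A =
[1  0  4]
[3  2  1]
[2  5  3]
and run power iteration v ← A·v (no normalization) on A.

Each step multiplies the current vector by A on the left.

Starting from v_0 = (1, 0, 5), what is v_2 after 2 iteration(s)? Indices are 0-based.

v_0 = (1, 0, 5).
v_1 = A·v_0 = (0, 1, 3).
v_2 = A·v_1 = (5, 5, 0).

v_2 = (5, 5, 0)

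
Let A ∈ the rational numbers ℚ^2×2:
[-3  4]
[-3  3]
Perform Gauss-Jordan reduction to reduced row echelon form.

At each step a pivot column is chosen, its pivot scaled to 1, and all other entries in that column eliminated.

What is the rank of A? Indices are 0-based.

rank = 2

pivot(0,0)=-3: scale R0 → (1, -4/3)
  clear (1,0): R1 −= (-3)R0 → (0, -1)
pivot(1,1)=-1: scale R1 → (0, 1)
  clear (0,1): R0 −= (-4/3)R1 → (1, 0)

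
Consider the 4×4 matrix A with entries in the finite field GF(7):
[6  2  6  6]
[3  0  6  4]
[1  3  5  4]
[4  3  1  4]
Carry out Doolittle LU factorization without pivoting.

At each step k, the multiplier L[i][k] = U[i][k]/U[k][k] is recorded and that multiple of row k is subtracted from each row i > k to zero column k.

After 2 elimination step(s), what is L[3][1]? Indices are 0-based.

[col 0] pivot 6
  R1 -= 4*R0 → (0, 6, 3, 1)  (L[1][0] := 4)
  R2 -= 6*R0 → (0, 5, 4, 3)  (L[2][0] := 6)
  R3 -= 3*R0 → (0, 4, 4, 0)  (L[3][0] := 3)
[col 1] pivot 6
  R2 -= 2*R1 → (0, 0, 5, 1)  (L[2][1] := 2)
  R3 -= 3*R1 → (0, 0, 2, 4)  (L[3][1] := 3)

L[3][1] = 3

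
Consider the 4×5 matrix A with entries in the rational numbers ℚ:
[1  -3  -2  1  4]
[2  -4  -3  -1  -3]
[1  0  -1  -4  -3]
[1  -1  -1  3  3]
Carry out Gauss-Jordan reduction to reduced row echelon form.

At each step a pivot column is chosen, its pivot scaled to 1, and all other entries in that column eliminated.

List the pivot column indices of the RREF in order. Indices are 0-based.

pivot(0,0)=1: scale R0 → (1, -3, -2, 1, 4)
  clear (1,0): R1 −= (2)R0 → (0, 2, 1, -3, -11)
  clear (2,0): R2 −= (1)R0 → (0, 3, 1, -5, -7)
  clear (3,0): R3 −= (1)R0 → (0, 2, 1, 2, -1)
pivot(1,1)=2: scale R1 → (0, 1, 1/2, -3/2, -11/2)
  clear (0,1): R0 −= (-3)R1 → (1, 0, -1/2, -7/2, -25/2)
  clear (2,1): R2 −= (3)R1 → (0, 0, -1/2, -1/2, 19/2)
  clear (3,1): R3 −= (2)R1 → (0, 0, 0, 5, 10)
pivot(2,2)=-1/2: scale R2 → (0, 0, 1, 1, -19)
  clear (0,2): R0 −= (-1/2)R2 → (1, 0, 0, -3, -22)
  clear (1,2): R1 −= (1/2)R2 → (0, 1, 0, -2, 4)
pivot(3,3)=5: scale R3 → (0, 0, 0, 1, 2)
  clear (0,3): R0 −= (-3)R3 → (1, 0, 0, 0, -16)
  clear (1,3): R1 −= (-2)R3 → (0, 1, 0, 0, 8)
  clear (2,3): R2 −= (1)R3 → (0, 0, 1, 0, -21)

pivot columns: 0, 1, 2, 3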